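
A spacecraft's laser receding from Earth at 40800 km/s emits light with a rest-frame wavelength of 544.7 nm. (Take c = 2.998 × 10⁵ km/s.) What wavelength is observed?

624.6 nm

β = v/c = 40800/299800 = 0.1361.
Relativistic Doppler for wavelength: λ' = λ₀ · √((1 + β)/(1 − β)).
λ' = 544.7 × √(1.1361/0.8639) = 544.7 × 1.14676 ≈ 624.6 nm.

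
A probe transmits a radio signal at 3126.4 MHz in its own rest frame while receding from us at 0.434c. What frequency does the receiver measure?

Relativistic Doppler for frequency: f' = f₀ · √((1 − β)/(1 + β)).
f' = 3126.4 × √(0.5660/1.4340) = 3126.4 × 0.62825 ≈ 1964.2 MHz.

1964.2 MHz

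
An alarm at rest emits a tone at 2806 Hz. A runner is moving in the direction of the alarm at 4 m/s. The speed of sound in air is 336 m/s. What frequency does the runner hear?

2839 Hz

Only the observer moves, toward the source, so f' = f · (v + v_o)/v.
f' = 2806 × (336 + 4)/336 = 2806 × 340/336 ≈ 2839 Hz.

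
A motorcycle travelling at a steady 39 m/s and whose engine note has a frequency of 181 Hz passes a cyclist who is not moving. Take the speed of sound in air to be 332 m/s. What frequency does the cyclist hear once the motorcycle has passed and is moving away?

Receding: f₂ = f · v/(v + v_s) = 181 × 332/371 ≈ 162 Hz.

162 Hz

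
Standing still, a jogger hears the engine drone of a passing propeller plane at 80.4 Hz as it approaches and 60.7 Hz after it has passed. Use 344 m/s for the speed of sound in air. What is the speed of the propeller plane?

48 m/s

f₁/f₂ = (v + v_s)/(v − v_s), so v_s = v · (f₁ − f₂)/(f₁ + f₂).
v_s = 344 × (80.4 − 60.7)/(80.4 + 60.7) = 344 × 19.7/141.1 ≈ 48 m/s.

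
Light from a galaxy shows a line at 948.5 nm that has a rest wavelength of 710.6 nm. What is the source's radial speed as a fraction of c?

0.281

λ'/λ₀ = 1.3348 > 1 (redshift), so the source is receding.
λ'/λ₀ = √((1 + β)/(1 − β)) for a receding source ⇒ β = (r² − 1)/(r² + 1) with r = λ'/λ₀.
β = (1.7817 − 1)/(1.7817 + 1) ≈ 0.281.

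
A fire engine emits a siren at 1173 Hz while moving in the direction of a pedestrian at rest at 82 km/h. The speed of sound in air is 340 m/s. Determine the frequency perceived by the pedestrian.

1257 Hz

82 km/h = 22.78 m/s.
Moving source, stationary observer: f' = f · v/(v − v_s) since the source is approaching.
f' = 1173 × 340/(340 − 22.78) = 1173 × 340/317.2 ≈ 1257 Hz.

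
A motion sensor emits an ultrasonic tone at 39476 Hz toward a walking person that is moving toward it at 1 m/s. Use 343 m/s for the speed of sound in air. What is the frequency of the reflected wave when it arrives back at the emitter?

39707 Hz

The walking person first receives the wave as a moving observer: f₁ = f₀ · (v + u)/v = 39476 × (343 + 1)/343 ≈ 39591 Hz.
The reflection then acts as a moving source: f₂ = f₁ · v/(v − u) ≈ 39707 Hz.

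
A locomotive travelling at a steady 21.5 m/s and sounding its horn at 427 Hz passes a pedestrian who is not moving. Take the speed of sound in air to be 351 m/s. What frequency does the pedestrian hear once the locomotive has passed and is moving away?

402 Hz

Receding: f₂ = f · v/(v + v_s) = 427 × 351/372.5 ≈ 402 Hz.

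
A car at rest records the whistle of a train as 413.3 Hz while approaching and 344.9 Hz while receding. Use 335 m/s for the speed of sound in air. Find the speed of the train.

f₁/f₂ = (v + v_s)/(v − v_s), so v_s = v · (f₁ − f₂)/(f₁ + f₂).
v_s = 335 × (413.3 − 344.9)/(413.3 + 344.9) = 335 × 68.4/758.2 ≈ 30 m/s.

30 m/s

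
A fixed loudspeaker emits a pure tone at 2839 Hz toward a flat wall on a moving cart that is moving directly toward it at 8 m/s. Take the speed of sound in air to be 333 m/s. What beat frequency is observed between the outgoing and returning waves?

140 Hz

At the flat wall on a moving cart (a moving observer), f₁ = f₀ · (v + u)/v = 2839 × 341/333 ≈ 2907.2 Hz.
On reflection it acts as a source moving toward the stationary detector: f₂ = f₁ · v/(v − u) = 2907.2 × 333/325 ≈ 2978.8 Hz.
Beat frequency: |f₂ − f₀| = 2u·f₀/(v − u) = 2 × 8 × 2839/325 ≈ 140 Hz.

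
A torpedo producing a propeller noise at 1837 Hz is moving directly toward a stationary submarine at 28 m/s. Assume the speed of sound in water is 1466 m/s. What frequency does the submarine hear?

Only the source moves, toward the listener, so f' = f · v/(v − v_s).
f' = 1837 × 1466/(1466 − 28) = 1837 × 1466/1438 ≈ 1873 Hz.

1873 Hz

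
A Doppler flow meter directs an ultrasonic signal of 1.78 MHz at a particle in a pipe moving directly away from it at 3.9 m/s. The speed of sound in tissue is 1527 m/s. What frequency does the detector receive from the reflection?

The particle in a pipe first receives the wave as a moving observer: f₁ = f₀ · (v − u)/v = 1.78 × (1527 − 3.9)/1527 ≈ 1.7755 MHz.
On reflection it acts as a source moving away from the stationary detector: f₂ = f₁ · v/(v + u) = 1.7755 × 1527/1530.9 ≈ 1.7709 MHz.

1.7709 MHz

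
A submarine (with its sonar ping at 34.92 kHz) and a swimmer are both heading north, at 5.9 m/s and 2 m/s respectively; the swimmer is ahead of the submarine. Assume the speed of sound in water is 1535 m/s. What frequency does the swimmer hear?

35.0 kHz

The swimmer is ahead, so the submarine is moving toward it while the swimmer is moving away from the submarine.
General Doppler shift: f' = f · (v − v_o)/(v − v_s).
f' = 34.92 × (1535 − 2)/(1535 − 5.9) = 34.92 × 1533/1529.1 ≈ 35.0 kHz.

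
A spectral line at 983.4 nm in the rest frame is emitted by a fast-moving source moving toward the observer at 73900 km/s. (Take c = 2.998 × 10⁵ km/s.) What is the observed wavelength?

764.6 nm

β = v/c = 73900/299800 = 0.2465.
Relativistic Doppler for wavelength: λ' = λ₀ · √((1 − β)/(1 + β)).
λ' = 983.4 × √(0.7535/1.2465) = 983.4 × 0.77749 ≈ 764.6 nm.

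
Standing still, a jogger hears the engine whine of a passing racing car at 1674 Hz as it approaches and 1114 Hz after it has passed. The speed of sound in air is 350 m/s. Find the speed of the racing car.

70 m/s

f₁/f₂ = (v + v_s)/(v − v_s), so v_s = v · (f₁ − f₂)/(f₁ + f₂).
v_s = 350 × (1674 − 1114)/(1674 + 1114) = 350 × 560/2788 ≈ 70 m/s.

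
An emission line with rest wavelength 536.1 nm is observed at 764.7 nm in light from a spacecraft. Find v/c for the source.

λ'/λ₀ = 1.4264 > 1 (redshift), so the source is receding.
λ'/λ₀ = √((1 + β)/(1 − β)) for a receding source ⇒ β = (r² − 1)/(r² + 1) with r = λ'/λ₀.
β = (2.0347 − 1)/(2.0347 + 1) ≈ 0.341.

0.341c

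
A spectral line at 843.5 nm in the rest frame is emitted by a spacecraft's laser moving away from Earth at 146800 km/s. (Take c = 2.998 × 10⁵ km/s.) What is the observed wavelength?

β = v/c = 146800/299800 = 0.4897.
Relativistic Doppler for wavelength: λ' = λ₀ · √((1 + β)/(1 − β)).
λ' = 843.5 × √(1.4897/0.5103) = 843.5 × 1.70849 ≈ 1441.1 nm.

1441.1 nm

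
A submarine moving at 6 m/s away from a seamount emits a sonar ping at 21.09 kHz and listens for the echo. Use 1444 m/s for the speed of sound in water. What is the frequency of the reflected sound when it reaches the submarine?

The seamount receives the sound from a moving source: f₁ = f₀ · v/(v + v_e) = 21.09 × 1444/1450 ≈ 21.0 kHz.
On the return leg the submarine is a moving observer: f₂ = f₁ · (v − v_e)/v = 21.0 × 1438/1444 ≈ 20.9 kHz.
Equivalently f₂ = f₀ · (v − v_e)/(v + v_e).

20.9 kHz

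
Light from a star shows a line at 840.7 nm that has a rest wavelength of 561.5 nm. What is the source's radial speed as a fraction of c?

λ'/λ₀ = 1.4972 > 1 (redshift), so the source is receding.
λ'/λ₀ = √((1 + β)/(1 − β)) for a receding source ⇒ β = (r² − 1)/(r² + 1) with r = λ'/λ₀.
β = (2.2417 − 1)/(2.2417 + 1) ≈ 0.383.

0.383c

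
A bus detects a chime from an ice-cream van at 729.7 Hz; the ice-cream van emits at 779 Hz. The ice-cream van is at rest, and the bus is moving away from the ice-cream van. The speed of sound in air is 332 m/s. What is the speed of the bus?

f' = f · (v − v_o)/v ⇒ v_o = v · |f'/f − 1|.
v_o = 332 × |729.7/779 − 1| = 332 × 0.06329 ≈ 21.0 m/s.

21.0 m/s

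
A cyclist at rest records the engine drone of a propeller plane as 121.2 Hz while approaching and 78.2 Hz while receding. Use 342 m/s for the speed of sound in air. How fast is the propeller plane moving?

f₁/f₂ = (v + v_s)/(v − v_s), so v_s = v · (f₁ − f₂)/(f₁ + f₂).
v_s = 342 × (121.2 − 78.2)/(121.2 + 78.2) = 342 × 43.0/199.4 ≈ 74 m/s.

74 m/s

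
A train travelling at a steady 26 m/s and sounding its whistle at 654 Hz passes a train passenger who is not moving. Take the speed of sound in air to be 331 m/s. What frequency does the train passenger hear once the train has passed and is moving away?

Receding: f₂ = f · v/(v + v_s) = 654 × 331/357 ≈ 606 Hz.

606 Hz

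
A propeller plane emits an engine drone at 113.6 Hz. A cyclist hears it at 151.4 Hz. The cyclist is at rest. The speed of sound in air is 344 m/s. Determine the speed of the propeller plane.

f' > f, so the propeller plane is approaching.
f' = f · v/(v − v_s) ⇒ v_s = v · |1 − f/f'|.
v_s = 344 × |1 − 113.6/151.4| = 344 × 0.2497 ≈ 86 m/s.

86 m/s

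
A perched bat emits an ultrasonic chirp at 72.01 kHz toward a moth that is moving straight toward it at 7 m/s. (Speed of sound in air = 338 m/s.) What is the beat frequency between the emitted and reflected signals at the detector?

3046 Hz

At the moth (a moving observer), f₁ = f₀ · (v + u)/v = 72.01 × 345/338 ≈ 73.50 kHz.
The reflection then acts as a moving source: f₂ = f₁ · v/(v − u) ≈ 75.06 kHz.
Beat frequency (with f₀ = 72010 Hz): |f₂ − f₀| = 2u·f₀/(v − u) = 2 × 7 × 72010/331 ≈ 3046 Hz.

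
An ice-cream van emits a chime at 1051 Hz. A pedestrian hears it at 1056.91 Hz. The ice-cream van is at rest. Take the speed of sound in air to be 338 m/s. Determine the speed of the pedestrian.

f' > f, so the pedestrian is approaching.
f' = f · (v + v_o)/v ⇒ v_o = v · |f'/f − 1|.
v_o = 338 × |1056.91/1051 − 1| = 338 × 0.005623 ≈ 1.90 m/s.

1.90 m/s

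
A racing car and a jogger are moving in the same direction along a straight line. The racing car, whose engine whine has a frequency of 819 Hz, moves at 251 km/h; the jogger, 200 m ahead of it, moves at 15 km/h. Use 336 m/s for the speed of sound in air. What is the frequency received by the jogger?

251 km/h = 69.72 m/s; 15 km/h = 4.167 m/s.
The jogger is ahead, so the racing car is moving toward it while the jogger is moving away from the racing car.
General Doppler shift: f' = f · (v − v_o)/(v − v_s).
f' = 819 × (336 − 4.167)/(336 − 69.72) = 819 × 331.83/266.28 ≈ 1021 Hz.

1021 Hz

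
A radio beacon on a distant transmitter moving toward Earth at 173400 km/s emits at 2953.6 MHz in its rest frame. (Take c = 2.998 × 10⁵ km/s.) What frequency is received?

β = v/c = 173400/299800 = 0.5784.
Relativistic Doppler for frequency: f' = f₀ · √((1 + β)/(1 − β)).
f' = 2953.6 × √(1.5784/0.4216) = 2953.6 × 1.93486 ≈ 5714.8 MHz.

5714.8 MHz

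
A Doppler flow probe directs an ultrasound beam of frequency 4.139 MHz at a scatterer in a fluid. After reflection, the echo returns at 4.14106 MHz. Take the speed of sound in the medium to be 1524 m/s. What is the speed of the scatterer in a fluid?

Double Doppler shift off a moving reflector: f₂ = f₀ · (v + u)/(v − u) (u > 0 toward emitter).
Rearranging, u = v · (f₂ − f₀)/(f₂ + f₀) = 1524 × 0.00206/8.28006 ≈ 0.38 m/s.
So the scatterer in a fluid is moving at 0.38 m/s toward the emitter.

0.38 m/s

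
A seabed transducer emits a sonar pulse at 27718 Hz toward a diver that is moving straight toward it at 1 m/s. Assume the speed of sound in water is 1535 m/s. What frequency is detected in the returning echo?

27754 Hz

The diver first receives the wave as a moving observer: f₁ = f₀ · (v + u)/v = 27718 × (1535 + 1)/1535 ≈ 27736 Hz.
On reflection it acts as a source moving toward the stationary detector: f₂ = f₁ · v/(v − u) = 27736 × 1535/1534 ≈ 27754 Hz.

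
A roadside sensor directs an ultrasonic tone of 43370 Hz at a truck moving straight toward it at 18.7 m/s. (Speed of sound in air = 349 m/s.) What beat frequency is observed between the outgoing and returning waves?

The truck first receives the wave as a moving observer: f₁ = f₀ · (v + u)/v = 43370 × (349 + 18.7)/349 ≈ 45694 Hz.
The reflection then acts as a moving source: f₂ = f₁ · v/(v − u) ≈ 48281 Hz.
Beat frequency: |f₂ − f₀| = 2u·f₀/(v − u) = 2 × 18.7 × 43370/330.3 ≈ 4911 Hz.

4911 Hz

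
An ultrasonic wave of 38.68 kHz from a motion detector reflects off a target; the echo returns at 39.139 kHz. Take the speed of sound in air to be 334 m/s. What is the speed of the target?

1.97 m/s

Double Doppler shift off a moving reflector: f₂ = f₀ · (v + u)/(v − u) (u > 0 toward emitter).
Rearranging, u = v · (f₂ − f₀)/(f₂ + f₀) = 334 × 0.459/77.819 ≈ 1.97 m/s.
So the target is moving at 1.97 m/s toward the emitter.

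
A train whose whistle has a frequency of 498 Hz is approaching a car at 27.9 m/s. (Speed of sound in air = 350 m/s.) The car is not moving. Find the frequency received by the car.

541 Hz

Only the source moves, toward the listener, so f' = f · v/(v − v_s).
f' = 498 × 350/(350 − 27.9) = 498 × 350/322.1 ≈ 541 Hz.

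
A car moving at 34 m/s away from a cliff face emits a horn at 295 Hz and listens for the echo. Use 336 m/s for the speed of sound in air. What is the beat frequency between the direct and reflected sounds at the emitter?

54.2 Hz

The cliff face receives the sound from a moving source: f₁ = f₀ · v/(v + v_e) = 295 × 336/370 ≈ 267.9 Hz.
On the return leg the car is a moving observer: f₂ = f₁ · (v − v_e)/v = 267.9 × 302/336 ≈ 240.8 Hz.
Equivalently f₂ = f₀ · (v − v_e)/(v + v_e).
Beat against the emitted tone: |f₂ − f₀| = 2v_e·f₀/(v + v_e) = 2 × 34 × 295/370 ≈ 54.2 Hz.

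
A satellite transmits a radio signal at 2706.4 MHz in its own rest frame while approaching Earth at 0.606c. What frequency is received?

5464.1 MHz

Relativistic Doppler for frequency: f' = f₀ · √((1 + β)/(1 − β)).
f' = 2706.4 × √(1.6060/0.3940) = 2706.4 × 2.01895 ≈ 5464.1 MHz.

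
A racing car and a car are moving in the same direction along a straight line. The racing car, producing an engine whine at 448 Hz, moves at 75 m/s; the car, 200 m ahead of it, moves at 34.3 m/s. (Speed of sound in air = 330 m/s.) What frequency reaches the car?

520 Hz

The car is ahead, so the racing car is moving toward it while the car is moving away from the racing car.
General Doppler shift: f' = f · (v − v_o)/(v − v_s).
f' = 448 × (330 − 34.3)/(330 − 75) = 448 × 295.7/255 ≈ 520 Hz.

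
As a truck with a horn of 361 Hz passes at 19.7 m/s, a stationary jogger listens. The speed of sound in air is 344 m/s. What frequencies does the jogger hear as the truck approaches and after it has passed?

Approaching: f₁ = f · v/(v − v_s) = 361 × 344/324.3 ≈ 383 Hz.
Receding: f₂ = f · v/(v + v_s) = 361 × 344/363.7 ≈ 341 Hz.

383 Hz approaching; 341 Hz receding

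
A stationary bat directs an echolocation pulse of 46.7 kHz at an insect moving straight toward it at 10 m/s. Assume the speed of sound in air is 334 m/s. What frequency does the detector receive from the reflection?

At the insect (a moving observer), f₁ = f₀ · (v + u)/v = 46.7 × 344/334 ≈ 48.1 kHz.
On reflection it acts as a source moving toward the stationary detector: f₂ = f₁ · v/(v − u) = 48.1 × 334/324 ≈ 49.6 kHz.
Equivalently f₂ = f₀ · (v + u)/(v − u).

49.6 kHz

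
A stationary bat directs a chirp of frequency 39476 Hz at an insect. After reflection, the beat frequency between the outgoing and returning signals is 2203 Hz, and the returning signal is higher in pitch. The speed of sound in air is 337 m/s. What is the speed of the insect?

Double Doppler shift off a moving reflector: f₂ = f₀ · (v + u)/(v − u) (u > 0 toward emitter).
Returning signal is higher, so f₂ = f₀ + Δf = 39476 + 2203 = 41679 Hz.
Rearranging, u = v · (f₂ − f₀)/(f₂ + f₀) = 337 × 2203/81155 ≈ 9.1 m/s.
So the insect is moving at 9.1 m/s toward the emitter.

9.1 m/s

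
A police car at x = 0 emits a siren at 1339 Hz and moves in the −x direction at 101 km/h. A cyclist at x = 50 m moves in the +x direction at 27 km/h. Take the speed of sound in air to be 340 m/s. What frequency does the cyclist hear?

1210 Hz

101 km/h = 28.06 m/s; 27 km/h = 7.5 m/s.
The observer lies on the +x side, so the source is heading away from the observer and the observer is heading away from the source.
General Doppler shift: f' = f · (v − v_o)/(v + v_s).
f' = 1339 × (340 − 7.5)/(340 + 28.06) = 1339 × 332.5/368.06 ≈ 1210 Hz.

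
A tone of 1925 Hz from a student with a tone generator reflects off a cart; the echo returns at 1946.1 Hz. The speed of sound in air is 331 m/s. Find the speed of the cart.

1.80 m/s

Double Doppler shift off a moving reflector: f₂ = f₀ · (v + u)/(v − u) (u > 0 toward emitter).
Rearranging, u = v · (f₂ − f₀)/(f₂ + f₀) = 331 × 21.1/3871.1 ≈ 1.80 m/s.
So the cart is moving at 1.80 m/s toward the emitter.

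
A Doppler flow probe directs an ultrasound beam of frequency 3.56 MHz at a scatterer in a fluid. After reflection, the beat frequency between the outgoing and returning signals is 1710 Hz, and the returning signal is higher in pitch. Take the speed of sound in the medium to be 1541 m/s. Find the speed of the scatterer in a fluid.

Double Doppler shift off a moving reflector: f₂ = f₀ · (v + u)/(v − u) (u > 0 toward emitter).
Returning signal is higher, so f₂ = f₀ + Δf = 3560000 + 1710 = 3561710 Hz.
Rearranging, u = v · (f₂ − f₀)/(f₂ + f₀) = 1541 × 1710/7121710 ≈ 0.37 m/s.
So the scatterer in a fluid is moving at 0.37 m/s toward the emitter.

0.37 m/s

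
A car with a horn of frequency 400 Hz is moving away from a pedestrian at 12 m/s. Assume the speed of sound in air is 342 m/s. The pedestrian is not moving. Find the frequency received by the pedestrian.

386 Hz

Moving source, stationary observer: f' = f · v/(v + v_s) since the source is receding.
f' = 400 × 342/(342 + 12) = 400 × 342/354 ≈ 386 Hz.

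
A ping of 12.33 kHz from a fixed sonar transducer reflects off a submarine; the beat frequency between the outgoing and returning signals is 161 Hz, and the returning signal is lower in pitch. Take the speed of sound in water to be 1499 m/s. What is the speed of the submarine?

Double Doppler shift off a moving reflector: f₂ = f₀ · (v + u)/(v − u) (u > 0 toward emitter).
Returning signal is lower, so f₂ = f₀ − Δf = 12330 − 161 = 12169 Hz.
Rearranging, u = v · (f₂ − f₀)/(f₂ + f₀) = 1499 × -161/24499 ≈ -9.9 m/s.
So the submarine is moving at 9.9 m/s away from the emitter.

9.9 m/s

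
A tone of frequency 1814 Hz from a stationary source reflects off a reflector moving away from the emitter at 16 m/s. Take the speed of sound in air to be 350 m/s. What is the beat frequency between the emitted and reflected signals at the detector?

At the reflector (a moving observer), f₁ = f₀ · (v − u)/v = 1814 × 334/350 ≈ 1731.1 Hz.
The reflection then acts as a moving source: f₂ = f₁ · v/(v + u) ≈ 1655.4 Hz.
Beat frequency: |f₂ − f₀| = 2u·f₀/(v + u) = 2 × 16 × 1814/366 ≈ 159 Hz.

159 Hz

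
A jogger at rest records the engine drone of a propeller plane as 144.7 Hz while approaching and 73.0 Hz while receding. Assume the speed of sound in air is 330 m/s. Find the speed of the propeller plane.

f₁/f₂ = (v + v_s)/(v − v_s), so v_s = v · (f₁ − f₂)/(f₁ + f₂).
v_s = 330 × (144.7 − 73.0)/(144.7 + 73.0) = 330 × 71.7/217.7 ≈ 109 m/s.

109 m/s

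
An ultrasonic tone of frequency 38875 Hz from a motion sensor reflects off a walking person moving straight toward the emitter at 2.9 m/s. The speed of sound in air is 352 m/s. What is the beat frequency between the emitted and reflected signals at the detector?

The walking person first receives the wave as a moving observer: f₁ = f₀ · (v + u)/v = 38875 × (352 + 2.9)/352 ≈ 39195 Hz.
On reflection it acts as a source moving toward the stationary detector: f₂ = f₁ · v/(v − u) = 39195 × 352/349.1 ≈ 39521 Hz.
Beat frequency: |f₂ − f₀| = 2u·f₀/(v − u) = 2 × 2.9 × 38875/349.1 ≈ 646 Hz.

646 Hz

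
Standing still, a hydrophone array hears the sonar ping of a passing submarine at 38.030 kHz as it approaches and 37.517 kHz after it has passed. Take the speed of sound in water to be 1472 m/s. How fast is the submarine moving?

10.0 m/s

f₁/f₂ = (v + v_s)/(v − v_s), so v_s = v · (f₁ − f₂)/(f₁ + f₂).
v_s = 1472 × (38.030 − 37.517)/(38.030 + 37.517) = 1472 × 0.513/75.547 ≈ 10.0 m/s.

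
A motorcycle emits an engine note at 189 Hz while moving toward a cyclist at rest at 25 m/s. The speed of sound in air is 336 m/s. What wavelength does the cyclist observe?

Moving source, stationary observer: f' = f · v/(v − v_s) since the source is approaching.
f' = 189 × 336/(336 − 25) ≈ 204 Hz.
λ' = v/f' = 336/204.193 ≈ 1.65 m.

1.65 m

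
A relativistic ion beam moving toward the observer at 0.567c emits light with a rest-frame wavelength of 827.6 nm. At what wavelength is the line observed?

435.0 nm

Relativistic Doppler for wavelength: λ' = λ₀ · √((1 − β)/(1 + β)).
λ' = 827.6 × √(0.4330/1.5670) = 827.6 × 0.52567 ≈ 435.0 nm.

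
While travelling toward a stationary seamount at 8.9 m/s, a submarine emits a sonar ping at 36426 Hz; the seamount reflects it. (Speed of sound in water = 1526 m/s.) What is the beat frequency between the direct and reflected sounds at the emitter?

The seamount receives the sound from a moving source: f₁ = f₀ · v/(v − v_e) = 36426 × 1526/1517.1 ≈ 36640 Hz.
On the return leg the submarine is a moving observer: f₂ = f₁ · (v + v_e)/v = 36640 × 1534.9/1526 ≈ 36853 Hz.
Equivalently f₂ = f₀ · (v + v_e)/(v − v_e).
Beat against the emitted tone: |f₂ − f₀| = 2v_e·f₀/(v − v_e) = 2 × 8.9 × 36426/1517.1 ≈ 427 Hz.

427 Hz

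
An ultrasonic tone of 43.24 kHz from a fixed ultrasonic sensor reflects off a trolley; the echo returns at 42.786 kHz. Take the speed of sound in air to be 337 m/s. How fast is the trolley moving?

1.78 m/s

Double Doppler shift off a moving reflector: f₂ = f₀ · (v + u)/(v − u) (u > 0 toward emitter).
Rearranging, u = v · (f₂ − f₀)/(f₂ + f₀) = 337 × -0.454/86.026 ≈ -1.78 m/s.
So the trolley is moving at 1.78 m/s away from the emitter.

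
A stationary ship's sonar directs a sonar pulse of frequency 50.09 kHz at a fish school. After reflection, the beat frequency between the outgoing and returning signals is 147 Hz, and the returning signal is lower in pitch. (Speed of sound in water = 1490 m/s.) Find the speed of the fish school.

2.19 m/s

Double Doppler shift off a moving reflector: f₂ = f₀ · (v + u)/(v − u) (u > 0 toward emitter).
Returning signal is lower, so f₂ = f₀ − Δf = 50090 − 147 = 49943 Hz.
Rearranging, u = v · (f₂ − f₀)/(f₂ + f₀) = 1490 × -147/100033 ≈ -2.19 m/s.
So the fish school is moving at 2.19 m/s away from the emitter.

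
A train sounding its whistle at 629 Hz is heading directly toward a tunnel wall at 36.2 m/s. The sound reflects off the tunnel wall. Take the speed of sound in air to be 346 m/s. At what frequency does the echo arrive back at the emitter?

The tunnel wall receives the sound from a moving source: f₁ = f₀ · v/(v − v_e) = 629 × 346/309.8 ≈ 702 Hz.
On the return leg the train is a moving observer: f₂ = f₁ · (v + v_e)/v = 702 × 382.2/346 ≈ 776 Hz.
Equivalently f₂ = f₀ · (v + v_e)/(v − v_e).

776 Hz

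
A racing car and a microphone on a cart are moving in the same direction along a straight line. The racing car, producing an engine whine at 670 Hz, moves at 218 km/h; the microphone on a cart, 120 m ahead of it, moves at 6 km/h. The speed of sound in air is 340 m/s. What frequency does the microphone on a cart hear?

218 km/h = 60.56 m/s; 6 km/h = 1.667 m/s.
The microphone on a cart is ahead, so the racing car is moving toward it while the microphone on a cart is moving away from the racing car.
Both move, so f' = f · (v − v_o)/(v − v_s).
f' = 670 × (340 − 1.667)/(340 − 60.56) = 670 × 338.33/279.44 ≈ 811 Hz.

811 Hz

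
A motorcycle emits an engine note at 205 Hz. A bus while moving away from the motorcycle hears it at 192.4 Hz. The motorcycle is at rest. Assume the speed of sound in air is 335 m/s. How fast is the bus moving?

20.6 m/s

f' = f · (v − v_o)/v ⇒ v_o = v · |f'/f − 1|.
v_o = 335 × |192.4/205 − 1| = 335 × 0.06146 ≈ 20.6 m/s.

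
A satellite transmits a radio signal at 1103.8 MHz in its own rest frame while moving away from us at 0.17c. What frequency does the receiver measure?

929.7 MHz

Relativistic Doppler for frequency: f' = f₀ · √((1 − β)/(1 + β)).
f' = 1103.8 × √(0.8300/1.1700) = 1103.8 × 0.84226 ≈ 929.7 MHz.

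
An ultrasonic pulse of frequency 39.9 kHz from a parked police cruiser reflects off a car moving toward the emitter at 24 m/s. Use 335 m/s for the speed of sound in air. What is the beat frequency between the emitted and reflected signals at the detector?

At the car (a moving observer), f₁ = f₀ · (v + u)/v = 39.9 × 359/335 ≈ 42.76 kHz.
The reflection then acts as a moving source: f₂ = f₁ · v/(v − u) ≈ 46.06 kHz.
Equivalently f₂ = f₀ · (v + u)/(v − u).
Beat frequency (with f₀ = 39900 Hz): |f₂ − f₀| = 2u·f₀/(v − u) = 2 × 24 × 39900/311 ≈ 6158 Hz.

6158 Hz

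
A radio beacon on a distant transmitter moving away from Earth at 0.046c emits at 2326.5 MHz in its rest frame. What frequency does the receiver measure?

Relativistic Doppler for frequency: f' = f₀ · √((1 − β)/(1 + β)).
f' = 2326.5 × √(0.9540/1.0460) = 2326.5 × 0.95501 ≈ 2221.8 MHz.

2221.8 MHz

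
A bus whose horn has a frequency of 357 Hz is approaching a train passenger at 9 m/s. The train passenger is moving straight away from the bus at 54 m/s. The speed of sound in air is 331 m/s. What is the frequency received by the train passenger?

307 Hz

General Doppler shift: f' = f · (v − v_o)/(v − v_s).
f' = 357 × (331 − 54)/(331 − 9) = 357 × 277/322 ≈ 307 Hz.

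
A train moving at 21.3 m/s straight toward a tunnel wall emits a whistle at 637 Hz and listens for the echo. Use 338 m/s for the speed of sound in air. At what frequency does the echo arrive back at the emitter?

The tunnel wall receives the sound from a moving source: f₁ = f₀ · v/(v − v_e) = 637 × 338/316.7 ≈ 680 Hz.
On the return leg the train is a moving observer: f₂ = f₁ · (v + v_e)/v = 680 × 359.3/338 ≈ 723 Hz.

723 Hz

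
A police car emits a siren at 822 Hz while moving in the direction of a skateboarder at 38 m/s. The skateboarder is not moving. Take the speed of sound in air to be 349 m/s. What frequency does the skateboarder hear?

Only the source moves, toward the listener, so f' = f · v/(v − v_s).
f' = 822 × 349/(349 − 38) = 822 × 349/311 ≈ 922 Hz.

922 Hz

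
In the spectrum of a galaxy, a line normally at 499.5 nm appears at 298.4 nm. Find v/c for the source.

λ'/λ₀ = 0.5974 < 1 (blueshift), so the source is approaching.
λ'/λ₀ = √((1 − β)/(1 + β)) for an approaching source ⇒ β = (1 − r²)/(1 + r²) with r = λ'/λ₀.
β = (1 − 0.3569)/(1 + 0.3569) ≈ 0.474.

0.474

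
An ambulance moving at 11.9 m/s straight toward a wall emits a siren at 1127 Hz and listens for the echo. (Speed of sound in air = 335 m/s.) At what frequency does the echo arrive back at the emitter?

The wall receives the sound from a moving source: f₁ = f₀ · v/(v − v_e) = 1127 × 335/323.1 ≈ 1169 Hz.
On the return leg the ambulance is a moving observer: f₂ = f₁ · (v + v_e)/v = 1169 × 346.9/335 ≈ 1210 Hz.

1210 Hz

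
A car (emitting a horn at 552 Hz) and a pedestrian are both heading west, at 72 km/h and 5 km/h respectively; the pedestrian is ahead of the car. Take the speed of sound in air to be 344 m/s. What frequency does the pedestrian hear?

584 Hz

72 km/h = 20 m/s; 5 km/h = 1.389 m/s.
The pedestrian is ahead, so the car is moving toward it while the pedestrian is moving away from the car.
General Doppler shift: f' = f · (v − v_o)/(v − v_s).
f' = 552 × (344 − 1.389)/(344 − 20) = 552 × 342.61/324 ≈ 584 Hz.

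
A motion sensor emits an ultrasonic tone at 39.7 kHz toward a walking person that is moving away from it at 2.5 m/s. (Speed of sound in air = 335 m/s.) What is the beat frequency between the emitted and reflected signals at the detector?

The walking person first receives the wave as a moving observer: f₁ = f₀ · (v − u)/v = 39.7 × (335 − 2.5)/335 ≈ 39.404 kHz.
On reflection it acts as a source moving away from the stationary detector: f₂ = f₁ · v/(v + u) = 39.404 × 335/337.5 ≈ 39.112 kHz.
Equivalently f₂ = f₀ · (v − u)/(v + u).
Beat frequency (with f₀ = 39700 Hz): |f₂ − f₀| = 2u·f₀/(v + u) = 2 × 2.5 × 39700/337.5 ≈ 588 Hz.

588 Hz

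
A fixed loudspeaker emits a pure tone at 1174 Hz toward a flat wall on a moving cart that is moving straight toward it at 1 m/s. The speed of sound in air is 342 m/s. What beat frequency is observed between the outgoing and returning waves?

The flat wall on a moving cart first receives the wave as a moving observer: f₁ = f₀ · (v + u)/v = 1174 × (342 + 1)/342 ≈ 1177.43 Hz.
On reflection it acts as a source moving toward the stationary detector: f₂ = f₁ · v/(v − u) = 1177.43 × 342/341 ≈ 1180.89 Hz.
Beat frequency: |f₂ − f₀| = 2u·f₀/(v − u) = 2 × 1 × 1174/341 ≈ 6.9 Hz.

6.9 Hz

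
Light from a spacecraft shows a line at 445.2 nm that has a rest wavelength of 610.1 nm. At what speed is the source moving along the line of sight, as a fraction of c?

λ'/λ₀ = 0.7297 < 1 (blueshift), so the source is approaching.
λ'/λ₀ = √((1 − β)/(1 + β)) for an approaching source ⇒ β = (1 − r²)/(1 + r²) with r = λ'/λ₀.
β = (1 − 0.5325)/(1 + 0.5325) ≈ 0.305.

0.305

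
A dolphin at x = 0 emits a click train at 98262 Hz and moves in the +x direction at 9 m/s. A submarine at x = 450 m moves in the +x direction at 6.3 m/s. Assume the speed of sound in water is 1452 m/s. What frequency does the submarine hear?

The observer lies on the +x side, so the source is heading toward the observer and the observer is heading away from the source.
Both move, so f' = f · (v − v_o)/(v − v_s).
f' = 98262 × (1452 − 6.3)/(1452 − 9) = 98262 × 1445.7/1443 ≈ 98446 Hz.

98446 Hz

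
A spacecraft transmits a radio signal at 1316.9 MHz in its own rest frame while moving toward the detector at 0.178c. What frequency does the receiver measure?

1576.5 MHz

Relativistic Doppler for frequency: f' = f₀ · √((1 + β)/(1 − β)).
f' = 1316.9 × √(1.1780/0.8220) = 1316.9 × 1.19712 ≈ 1576.5 MHz.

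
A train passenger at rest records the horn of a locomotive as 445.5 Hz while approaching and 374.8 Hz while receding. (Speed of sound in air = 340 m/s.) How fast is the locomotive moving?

f₁/f₂ = (v + v_s)/(v − v_s), so v_s = v · (f₁ − f₂)/(f₁ + f₂).
v_s = 340 × (445.5 − 374.8)/(445.5 + 374.8) = 340 × 70.7/820.3 ≈ 29 m/s.

29 m/s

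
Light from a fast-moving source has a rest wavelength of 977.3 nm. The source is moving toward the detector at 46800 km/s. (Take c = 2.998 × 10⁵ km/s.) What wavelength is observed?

835.0 nm

β = v/c = 46800/299800 = 0.1561.
Relativistic Doppler for wavelength: λ' = λ₀ · √((1 − β)/(1 + β)).
λ' = 977.3 × √(0.8439/1.1561) = 977.3 × 0.85437 ≈ 835.0 nm.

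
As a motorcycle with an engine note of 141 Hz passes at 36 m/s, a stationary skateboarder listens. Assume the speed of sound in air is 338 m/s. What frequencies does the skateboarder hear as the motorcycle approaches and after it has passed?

158 Hz approaching; 127 Hz receding

Approaching: f₁ = f · v/(v − v_s) = 141 × 338/302 ≈ 158 Hz.
Receding: f₂ = f · v/(v + v_s) = 141 × 338/374 ≈ 127 Hz.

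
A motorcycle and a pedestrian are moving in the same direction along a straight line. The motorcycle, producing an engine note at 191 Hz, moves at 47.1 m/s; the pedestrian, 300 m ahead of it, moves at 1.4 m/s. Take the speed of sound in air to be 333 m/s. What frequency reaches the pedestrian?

The pedestrian is ahead, so the motorcycle is moving toward it while the pedestrian is moving away from the motorcycle.
Both move, so f' = f · (v − v_o)/(v − v_s).
f' = 191 × (333 − 1.4)/(333 − 47.1) = 191 × 331.6/285.9 ≈ 222 Hz.

222 Hz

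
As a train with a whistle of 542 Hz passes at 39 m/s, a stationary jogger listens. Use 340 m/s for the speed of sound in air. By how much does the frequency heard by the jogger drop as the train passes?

126 Hz

Approaching: f₁ = f · v/(v − v_s) = 542 × 340/301 ≈ 612 Hz.
Receding: f₂ = f · v/(v + v_s) = 542 × 340/379 ≈ 486 Hz.
Drop: f₁ − f₂ = 2f·v·v_s/(v² − v_s²) = 2 × 542 × 340 × 39/(340² − 39²) ≈ 126 Hz.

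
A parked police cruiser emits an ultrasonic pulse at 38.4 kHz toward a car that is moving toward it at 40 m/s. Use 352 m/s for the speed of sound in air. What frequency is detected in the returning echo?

The car first receives the wave as a moving observer: f₁ = f₀ · (v + u)/v = 38.4 × (352 + 40)/352 ≈ 42.8 kHz.
The reflection then acts as a moving source: f₂ = f₁ · v/(v − u) ≈ 48.2 kHz.
Equivalently f₂ = f₀ · (v + u)/(v − u).

48.2 kHz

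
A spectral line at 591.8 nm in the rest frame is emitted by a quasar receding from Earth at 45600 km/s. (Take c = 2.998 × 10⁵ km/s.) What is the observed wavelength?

689.8 nm

β = v/c = 45600/299800 = 0.1521.
Relativistic Doppler for wavelength: λ' = λ₀ · √((1 + β)/(1 − β)).
λ' = 591.8 × √(1.1521/0.8479) = 591.8 × 1.16566 ≈ 689.8 nm.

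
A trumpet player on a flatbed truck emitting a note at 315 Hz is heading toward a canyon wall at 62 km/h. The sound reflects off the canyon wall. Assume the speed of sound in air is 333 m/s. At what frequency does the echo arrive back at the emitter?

349 Hz

62 km/h = 17.22 m/s.
The canyon wall receives the sound from a moving source: f₁ = f₀ · v/(v − v_e) = 315 × 333/315.78 ≈ 332 Hz.
On the return leg the trumpet player on a flatbed truck is a moving observer: f₂ = f₁ · (v + v_e)/v = 332 × 350.22/333 ≈ 349 Hz.
Equivalently f₂ = f₀ · (v + v_e)/(v − v_e).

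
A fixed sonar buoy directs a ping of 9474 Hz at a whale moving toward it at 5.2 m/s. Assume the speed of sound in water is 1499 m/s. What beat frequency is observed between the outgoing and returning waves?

At the whale (a moving observer), f₁ = f₀ · (v + u)/v = 9474 × 1504.2/1499 ≈ 9506.9 Hz.
On reflection it acts as a source moving toward the stationary detector: f₂ = f₁ · v/(v − u) = 9506.9 × 1499/1493.8 ≈ 9540.0 Hz.
Equivalently f₂ = f₀ · (v + u)/(v − u).
Beat frequency: |f₂ − f₀| = 2u·f₀/(v − u) = 2 × 5.2 × 9474/1493.8 ≈ 66 Hz.

66 Hz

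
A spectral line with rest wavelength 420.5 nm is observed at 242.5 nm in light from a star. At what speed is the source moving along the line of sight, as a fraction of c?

λ'/λ₀ = 0.5767 < 1 (blueshift), so the source is approaching.
λ'/λ₀ = √((1 − β)/(1 + β)) for an approaching source ⇒ β = (1 − r²)/(1 + r²) with r = λ'/λ₀.
β = (1 − 0.3326)/(1 + 0.3326) ≈ 0.501.

0.501c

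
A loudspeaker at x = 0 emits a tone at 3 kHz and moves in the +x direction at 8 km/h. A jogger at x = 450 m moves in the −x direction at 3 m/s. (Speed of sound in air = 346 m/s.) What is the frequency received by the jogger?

3.05 kHz

8 km/h = 2.222 m/s.
The observer lies on the +x side, so the source is heading toward the observer and the observer is heading toward the source.
General Doppler shift: f' = f · (v + v_o)/(v − v_s).
f' = 3 × (346 + 3)/(346 − 2.222) = 3 × 349/343.78 ≈ 3.05 kHz.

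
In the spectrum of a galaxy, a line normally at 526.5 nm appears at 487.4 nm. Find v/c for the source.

0.077

λ'/λ₀ = 0.9257 < 1 (blueshift), so the source is approaching.
λ'/λ₀ = √((1 − β)/(1 + β)) for an approaching source ⇒ β = (1 − r²)/(1 + r²) with r = λ'/λ₀.
β = (1 − 0.8570)/(1 + 0.8570) ≈ 0.077.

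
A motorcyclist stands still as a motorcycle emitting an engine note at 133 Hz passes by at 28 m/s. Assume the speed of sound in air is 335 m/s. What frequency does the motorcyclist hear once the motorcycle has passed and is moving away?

123 Hz

Receding: f₂ = f · v/(v + v_s) = 133 × 335/363 ≈ 123 Hz.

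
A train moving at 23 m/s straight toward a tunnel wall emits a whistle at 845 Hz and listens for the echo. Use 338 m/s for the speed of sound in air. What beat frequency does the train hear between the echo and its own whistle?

The tunnel wall receives the sound from a moving source: f₁ = f₀ · v/(v − v_e) = 845 × 338/315 ≈ 906.7 Hz.
On the return leg the train is a moving observer: f₂ = f₁ · (v + v_e)/v = 906.7 × 361/338 ≈ 968.4 Hz.
Equivalently f₂ = f₀ · (v + v_e)/(v − v_e).
Beat against the emitted tone: |f₂ − f₀| = 2v_e·f₀/(v − v_e) = 2 × 23 × 845/315 ≈ 123 Hz.

123 Hz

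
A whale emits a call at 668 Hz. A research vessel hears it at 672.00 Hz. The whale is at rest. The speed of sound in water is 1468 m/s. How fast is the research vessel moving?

f' > f, so the research vessel is approaching.
f' = f · (v + v_o)/v ⇒ v_o = v · |f'/f − 1|.
v_o = 1468 × |672.00/668 − 1| = 1468 × 0.005988 ≈ 8.8 m/s.

8.8 m/s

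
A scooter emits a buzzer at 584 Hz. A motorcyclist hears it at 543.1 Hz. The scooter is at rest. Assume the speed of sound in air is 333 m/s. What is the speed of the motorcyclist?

23.3 m/s

f' < f, so the motorcyclist is receding.
f' = f · (v − v_o)/v ⇒ v_o = v · |f'/f − 1|.
v_o = 333 × |543.1/584 − 1| = 333 × 0.07003 ≈ 23.3 m/s.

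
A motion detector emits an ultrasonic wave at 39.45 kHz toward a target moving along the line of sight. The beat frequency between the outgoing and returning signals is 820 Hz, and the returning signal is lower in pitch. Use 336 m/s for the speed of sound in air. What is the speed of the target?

Double Doppler shift off a moving reflector: f₂ = f₀ · (v + u)/(v − u) (u > 0 toward emitter).
Returning signal is lower, so f₂ = f₀ − Δf = 39450 − 820 = 38630 Hz.
Rearranging, u = v · (f₂ − f₀)/(f₂ + f₀) = 336 × -820/78080 ≈ -3.5 m/s.
So the target is moving at 3.5 m/s away from the emitter.

3.5 m/s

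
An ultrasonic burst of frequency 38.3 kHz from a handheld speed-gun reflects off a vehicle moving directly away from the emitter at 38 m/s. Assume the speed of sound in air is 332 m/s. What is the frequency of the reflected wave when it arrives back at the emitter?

30.4 kHz

At the vehicle (a moving observer), f₁ = f₀ · (v − u)/v = 38.3 × 294/332 ≈ 33.9 kHz.
On reflection it acts as a source moving away from the stationary detector: f₂ = f₁ · v/(v + u) = 33.9 × 332/370 ≈ 30.4 kHz.
Equivalently f₂ = f₀ · (v − u)/(v + u).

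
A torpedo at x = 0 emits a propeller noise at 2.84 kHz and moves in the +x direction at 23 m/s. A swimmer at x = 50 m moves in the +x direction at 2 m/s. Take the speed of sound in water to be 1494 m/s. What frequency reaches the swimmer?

2.88 kHz

The observer lies on the +x side, so the source is heading toward the observer and the observer is heading away from the source.
With source approaching and observer receding, f' = f · (v − v_o)/(v − v_s).
f' = 2.84 × (1494 − 2)/(1494 − 23) = 2.84 × 1492/1471 ≈ 2.88 kHz.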